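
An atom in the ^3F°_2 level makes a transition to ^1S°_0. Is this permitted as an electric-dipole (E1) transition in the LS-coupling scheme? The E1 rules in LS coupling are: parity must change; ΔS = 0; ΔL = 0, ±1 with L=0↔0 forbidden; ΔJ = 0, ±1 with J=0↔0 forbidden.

Initial level: S=1, L=3, J=2, parity odd. Final level: S=0, L=0, J=0, parity odd.
ΔL = 0, ±1 (not L=0↔0): L: 3 → 0, ΔL = -3 — fails.
ΔS = 0: S: 1 → 0 — fails.
Parity must change: odd → odd — fails.
ΔJ = 0, ±1 (not J=0↔0): J: 2 → 0, ΔJ = -2 — fails.
Rule(s) violated: parity, ΔS, ΔL, ΔJ.

forbidden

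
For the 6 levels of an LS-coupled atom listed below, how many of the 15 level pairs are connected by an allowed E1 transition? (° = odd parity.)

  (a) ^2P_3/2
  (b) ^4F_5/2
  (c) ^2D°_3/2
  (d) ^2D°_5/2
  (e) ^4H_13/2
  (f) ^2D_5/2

4

(a)–(b): forbidden (parity, ΔS, ΔL).
(a)–(c): allowed.
(a)–(d): allowed.
(a)–(e): forbidden (parity, ΔS, ΔL, ΔJ).
(a)–(f): forbidden (parity).
(b)–(c): forbidden (ΔS).
(b)–(d): forbidden (ΔS).
(b)–(e): forbidden (parity, ΔL, ΔJ).
(b)–(f): forbidden (parity, ΔS).
(c)–(d): forbidden (parity).
(c)–(e): forbidden (ΔS, ΔL, ΔJ).
(c)–(f): allowed.
(d)–(e): forbidden (ΔS, ΔL, ΔJ).
(d)–(f): allowed.
(e)–(f): forbidden (parity, ΔS, ΔL, ΔJ).
Allowed pairs: 4 of 15.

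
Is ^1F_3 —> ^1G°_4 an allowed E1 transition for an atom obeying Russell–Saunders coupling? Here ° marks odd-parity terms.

Reading off the term symbols: S 0→0, L 3→4, J 3→4, parity even→odd.
Parity must change: even → odd — satisfied.
ΔS = 0: S: 0 → 0 — satisfied.
ΔL = 0, ±1 (not L=0↔0): L: 3 → 4, ΔL = +1 — satisfied.
ΔJ = 0, ±1 (not J=0↔0): J: 3 → 4, ΔJ = +1 — satisfied.
All four E1 rules are satisfied.

allowed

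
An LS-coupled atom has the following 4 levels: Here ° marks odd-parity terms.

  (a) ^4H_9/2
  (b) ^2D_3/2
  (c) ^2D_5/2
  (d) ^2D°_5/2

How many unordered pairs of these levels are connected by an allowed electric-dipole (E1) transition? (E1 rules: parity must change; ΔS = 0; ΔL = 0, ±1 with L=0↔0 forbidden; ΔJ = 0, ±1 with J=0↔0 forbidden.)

(a)–(b): forbidden (parity, ΔS, ΔL, ΔJ).
(a)–(c): forbidden (parity, ΔS, ΔL, ΔJ).
(a)–(d): forbidden (ΔS, ΔL, ΔJ).
(b)–(c): forbidden (parity).
(b)–(d): allowed.
(c)–(d): allowed.
Allowed pairs: 2 of 6.

2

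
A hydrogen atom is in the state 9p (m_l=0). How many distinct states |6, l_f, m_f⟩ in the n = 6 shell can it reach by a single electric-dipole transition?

E1 requires Δl = ±1, so l_f ∈ {0, 2}; with 0 ≤ l_f ≤ n_f−1 = 5, the allowed l_f values are {0, 2}.
For l_f = 0: m_f ∈ {m_i−1, m_i, m_i+1} ∩ [−0, 0] = {0} → 1 state.
For l_f = 2: m_f ∈ {m_i−1, m_i, m_i+1} ∩ [−2, 2] = {-1, 0, 1} → 3 states.
Total: 4.

4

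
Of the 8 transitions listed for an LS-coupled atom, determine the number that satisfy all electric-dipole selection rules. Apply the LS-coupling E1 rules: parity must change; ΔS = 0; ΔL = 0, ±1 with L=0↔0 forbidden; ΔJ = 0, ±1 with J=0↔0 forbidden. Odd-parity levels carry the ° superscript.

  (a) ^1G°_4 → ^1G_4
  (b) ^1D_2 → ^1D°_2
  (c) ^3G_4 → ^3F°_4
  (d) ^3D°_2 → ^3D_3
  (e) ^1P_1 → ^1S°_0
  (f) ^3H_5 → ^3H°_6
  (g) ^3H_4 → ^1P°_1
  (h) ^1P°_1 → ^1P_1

7

(a) allowed
(b) allowed
(c) allowed
(d) allowed
(e) allowed
(f) allowed
(g) forbidden (ΔS, ΔL, ΔJ fail)
(h) allowed
Total allowed: 7 of 8.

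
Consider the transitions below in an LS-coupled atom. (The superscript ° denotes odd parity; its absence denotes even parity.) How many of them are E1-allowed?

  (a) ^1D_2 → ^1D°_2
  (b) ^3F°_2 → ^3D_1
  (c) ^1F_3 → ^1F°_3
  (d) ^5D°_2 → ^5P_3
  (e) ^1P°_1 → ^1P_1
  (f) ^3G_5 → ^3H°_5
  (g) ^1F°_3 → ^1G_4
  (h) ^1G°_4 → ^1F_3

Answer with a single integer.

8

(a) allowed
(b) allowed
(c) allowed
(d) allowed
(e) allowed
(f) allowed
(g) allowed
(h) allowed
Total allowed: 8 of 8.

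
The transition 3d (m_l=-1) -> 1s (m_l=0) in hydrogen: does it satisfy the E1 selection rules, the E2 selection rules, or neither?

Δl = 0 − 2 = -2; l_i + l_f = 2.
Δm_l = +1.
E1 (Δl = ±1, |Δm_l| ≤ 1): not satisfied.
E2 (Δl = 0,±2, l_i+l_f ≥ 2, |Δm_l| ≤ 2): satisfied.

E2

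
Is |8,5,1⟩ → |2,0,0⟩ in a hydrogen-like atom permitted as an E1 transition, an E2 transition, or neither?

Δl = 0 − 5 = -5; l_i + l_f = 5.
Δm_l = -1.
E1 (Δl = ±1, |Δm_l| ≤ 1): not satisfied.
E2 (Δl = 0,±2, l_i+l_f ≥ 2, |Δm_l| ≤ 2): not satisfied.

neither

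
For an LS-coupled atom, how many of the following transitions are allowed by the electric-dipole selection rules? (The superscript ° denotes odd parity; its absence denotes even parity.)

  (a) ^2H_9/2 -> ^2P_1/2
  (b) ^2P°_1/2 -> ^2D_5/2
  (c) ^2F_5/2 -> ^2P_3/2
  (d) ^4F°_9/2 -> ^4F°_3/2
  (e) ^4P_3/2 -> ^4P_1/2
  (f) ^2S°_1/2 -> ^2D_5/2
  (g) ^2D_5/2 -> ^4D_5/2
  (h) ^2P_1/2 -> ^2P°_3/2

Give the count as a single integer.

1

(a) forbidden (parity, ΔL, ΔJ fail)
(b) forbidden (ΔJ fails)
(c) forbidden (parity, ΔL fail)
(d) forbidden (parity, ΔJ fail)
(e) forbidden (parity fails)
(f) forbidden (ΔL, ΔJ fail)
(g) forbidden (parity, ΔS fail)
(h) allowed
Total allowed: 1 of 8.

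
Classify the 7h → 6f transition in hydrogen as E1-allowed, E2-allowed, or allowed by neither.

Δl = 3 − 5 = -2; l_i + l_f = 8.
E1 (Δl = ±1): not satisfied.
E2 (Δl = 0,±2, l_i+l_f ≥ 2): satisfied.

E2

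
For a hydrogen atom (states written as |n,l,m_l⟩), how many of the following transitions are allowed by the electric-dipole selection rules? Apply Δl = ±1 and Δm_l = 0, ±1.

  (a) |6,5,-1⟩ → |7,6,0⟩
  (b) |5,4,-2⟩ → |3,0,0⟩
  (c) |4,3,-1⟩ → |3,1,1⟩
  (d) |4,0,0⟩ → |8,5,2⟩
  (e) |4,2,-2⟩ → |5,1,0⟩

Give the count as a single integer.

1

(a) allowed
(b) forbidden — Δl = -4 (E1 requires Δl = ±1); Δm_l = +2 (E1 requires Δm_l = 0, ±1)
(c) forbidden — Δl = -2 (E1 requires Δl = ±1); Δm_l = +2 (E1 requires Δm_l = 0, ±1)
(d) forbidden — Δl = +5 (E1 requires Δl = ±1); Δm_l = +2 (E1 requires Δm_l = 0, ±1)
(e) forbidden — Δm_l = +2 (E1 requires Δm_l = 0, ±1)
Total allowed: 1 of 5.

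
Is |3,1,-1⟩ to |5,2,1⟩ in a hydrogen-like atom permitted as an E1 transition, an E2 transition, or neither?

Δl = 2 − 1 = +1; l_i + l_f = 3.
Δm_l = +2.
E1 (Δl = ±1, |Δm_l| ≤ 1): not satisfied.
E2 (Δl = 0,±2, l_i+l_f ≥ 2, |Δm_l| ≤ 2): not satisfied.

neither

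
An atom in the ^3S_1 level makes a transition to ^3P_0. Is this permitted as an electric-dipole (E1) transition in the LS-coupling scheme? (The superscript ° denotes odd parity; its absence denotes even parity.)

forbidden

Parity must change: even → even — violated.
ΔS = 0: S: 1 → 1 — satisfied.
ΔL = 0, ±1 (not L=0↔0): L: 0 → 1, ΔL = +1 — satisfied.
ΔJ = 0, ±1 (not J=0↔0): J: 1 → 0, ΔJ = -1 — satisfied.
Rule(s) violated: parity.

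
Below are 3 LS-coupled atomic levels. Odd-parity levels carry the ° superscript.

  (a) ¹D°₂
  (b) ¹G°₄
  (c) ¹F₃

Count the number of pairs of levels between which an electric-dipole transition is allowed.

2

(a)–(b): forbidden (parity, ΔL, ΔJ).
(a)–(c): allowed.
(b)–(c): allowed.
Allowed pairs: 2 of 3.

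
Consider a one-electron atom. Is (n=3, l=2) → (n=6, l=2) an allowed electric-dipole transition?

forbidden

l: 2 → 2 (Δl = +0). Δl = ±1 ✗.
The transition is electric-dipole forbidden.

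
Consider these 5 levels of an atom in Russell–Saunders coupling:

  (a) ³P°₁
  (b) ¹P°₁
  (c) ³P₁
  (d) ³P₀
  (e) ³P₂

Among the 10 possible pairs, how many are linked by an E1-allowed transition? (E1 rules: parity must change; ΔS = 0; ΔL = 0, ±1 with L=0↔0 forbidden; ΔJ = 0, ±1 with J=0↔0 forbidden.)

3

(a)–(b): forbidden (parity, ΔS).
(a)–(c): allowed.
(a)–(d): allowed.
(a)–(e): allowed.
(b)–(c): forbidden (ΔS).
(b)–(d): forbidden (ΔS).
(b)–(e): forbidden (ΔS).
(c)–(d): forbidden (parity).
(c)–(e): forbidden (parity).
(d)–(e): forbidden (parity, ΔJ).
Allowed pairs: 3 of 10.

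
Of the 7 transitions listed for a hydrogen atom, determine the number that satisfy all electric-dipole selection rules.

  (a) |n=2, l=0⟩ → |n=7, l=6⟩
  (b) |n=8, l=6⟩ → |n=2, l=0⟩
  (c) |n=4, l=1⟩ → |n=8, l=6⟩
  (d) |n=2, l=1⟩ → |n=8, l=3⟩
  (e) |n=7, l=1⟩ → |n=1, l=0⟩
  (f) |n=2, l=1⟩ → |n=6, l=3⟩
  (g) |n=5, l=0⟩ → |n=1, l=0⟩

1

(a) forbidden — Δl = +6 (E1 requires Δl = ±1)
(b) forbidden — Δl = -6 (E1 requires Δl = ±1)
(c) forbidden — Δl = +5 (E1 requires Δl = ±1)
(d) forbidden — Δl = +2 (E1 requires Δl = ±1)
(e) allowed
(f) forbidden — Δl = +2 (E1 requires Δl = ±1)
(g) forbidden — Δl = +0 (E1 requires Δl = ±1)
Total allowed: 1 of 7.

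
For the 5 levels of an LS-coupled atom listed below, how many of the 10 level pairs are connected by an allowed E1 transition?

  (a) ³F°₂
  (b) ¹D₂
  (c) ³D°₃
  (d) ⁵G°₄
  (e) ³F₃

2

(a)–(b): forbidden (ΔS).
(a)–(c): forbidden (parity).
(a)–(d): forbidden (parity, ΔS, ΔJ).
(a)–(e): allowed.
(b)–(c): forbidden (ΔS).
(b)–(d): forbidden (ΔS, ΔL, ΔJ).
(b)–(e): forbidden (parity, ΔS).
(c)–(d): forbidden (parity, ΔS, ΔL).
(c)–(e): allowed.
(d)–(e): forbidden (ΔS).
Allowed pairs: 2 of 10.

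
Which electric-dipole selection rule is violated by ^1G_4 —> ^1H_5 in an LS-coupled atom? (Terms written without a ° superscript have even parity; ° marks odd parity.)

parity

Parity must change: even → even — ✗.
ΔS = 0: S: 0 → 0 — ✓.
ΔL = 0, ±1 (not L=0↔0): L: 4 → 5, ΔL = +1 — ✓.
ΔJ = 0, ±1 (not J=0↔0): J: 4 → 5, ΔJ = +1 — ✓.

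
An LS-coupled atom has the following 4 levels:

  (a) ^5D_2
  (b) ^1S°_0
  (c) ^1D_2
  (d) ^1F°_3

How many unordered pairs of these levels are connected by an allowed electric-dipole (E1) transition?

1

(a)–(b): forbidden (ΔS, ΔL, ΔJ).
(a)–(c): forbidden (parity, ΔS).
(a)–(d): forbidden (ΔS).
(b)–(c): forbidden (ΔL, ΔJ).
(b)–(d): forbidden (parity, ΔL, ΔJ).
(c)–(d): allowed.
Allowed pairs: 1 of 6.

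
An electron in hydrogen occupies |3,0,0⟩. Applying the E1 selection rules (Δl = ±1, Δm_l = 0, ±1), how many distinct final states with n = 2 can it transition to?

E1 requires Δl = ±1, so l_f ∈ {-1, 1}; with 0 ≤ l_f ≤ n_f−1 = 1, the allowed l_f values are {1}.
For l_f = 1: m_f ∈ {m_i−1, m_i, m_i+1} ∩ [−1, 1] = {-1, 0, 1} → 3 states.
Total: 3.

3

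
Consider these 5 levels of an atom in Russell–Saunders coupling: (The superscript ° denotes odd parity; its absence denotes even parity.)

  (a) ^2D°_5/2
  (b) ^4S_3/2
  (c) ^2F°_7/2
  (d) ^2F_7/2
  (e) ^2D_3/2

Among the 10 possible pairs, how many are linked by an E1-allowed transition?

3

(a)–(b): forbidden (ΔS, ΔL).
(a)–(c): forbidden (parity).
(a)–(d): allowed.
(a)–(e): allowed.
(b)–(c): forbidden (ΔS, ΔL, ΔJ).
(b)–(d): forbidden (parity, ΔS, ΔL, ΔJ).
(b)–(e): forbidden (parity, ΔS, ΔL).
(c)–(d): allowed.
(c)–(e): forbidden (ΔJ).
(d)–(e): forbidden (parity, ΔJ).
Allowed pairs: 3 of 10.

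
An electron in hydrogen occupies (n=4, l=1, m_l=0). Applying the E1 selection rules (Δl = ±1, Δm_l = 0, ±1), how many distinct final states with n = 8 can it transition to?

4

E1 requires Δl = ±1, so l_f ∈ {0, 2}; with 0 ≤ l_f ≤ n_f−1 = 7, the allowed l_f values are {0, 2}.
For l_f = 0: m_f ∈ {m_i−1, m_i, m_i+1} ∩ [−0, 0] = {0} → 1 state.
For l_f = 2: m_f ∈ {m_i−1, m_i, m_i+1} ∩ [−2, 2] = {-1, 0, 1} → 3 states.
Total: 4.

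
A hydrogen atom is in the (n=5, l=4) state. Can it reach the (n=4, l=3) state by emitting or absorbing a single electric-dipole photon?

allowed

l: 4 → 3 (Δl = -1). Δl = ±1 ✓.
All E1 selection rules are satisfied.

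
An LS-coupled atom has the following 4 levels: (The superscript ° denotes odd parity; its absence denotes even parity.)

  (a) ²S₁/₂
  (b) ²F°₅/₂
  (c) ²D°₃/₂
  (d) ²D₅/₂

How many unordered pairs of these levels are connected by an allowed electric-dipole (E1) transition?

2

(a)–(b): forbidden (ΔL, ΔJ).
(a)–(c): forbidden (ΔL).
(a)–(d): forbidden (parity, ΔL, ΔJ).
(b)–(c): forbidden (parity).
(b)–(d): allowed.
(c)–(d): allowed.
Allowed pairs: 2 of 6.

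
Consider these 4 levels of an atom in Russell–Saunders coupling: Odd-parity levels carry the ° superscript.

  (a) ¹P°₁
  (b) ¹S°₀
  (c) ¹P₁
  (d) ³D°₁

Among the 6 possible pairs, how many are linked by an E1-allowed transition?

2

(a)–(b): forbidden (parity).
(a)–(c): allowed.
(a)–(d): forbidden (parity, ΔS).
(b)–(c): allowed.
(b)–(d): forbidden (parity, ΔS, ΔL).
(c)–(d): forbidden (ΔS).
Allowed pairs: 2 of 6.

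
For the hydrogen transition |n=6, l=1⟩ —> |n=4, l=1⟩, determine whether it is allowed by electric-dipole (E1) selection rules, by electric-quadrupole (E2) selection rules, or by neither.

E2

Δl = 1 − 1 = +0; l_i + l_f = 2.
E1 (Δl = ±1): not satisfied.
E2 (Δl = 0,±2, l_i+l_f ≥ 2): satisfied.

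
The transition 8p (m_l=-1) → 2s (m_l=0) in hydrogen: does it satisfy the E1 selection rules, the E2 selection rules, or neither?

Δl = 0 − 1 = -1; l_i + l_f = 1.
Δm_l = +1.
E1 (Δl = ±1, |Δm_l| ≤ 1): satisfied.
E2 (Δl = 0,±2, l_i+l_f ≥ 2, |Δm_l| ≤ 2): not satisfied.

E1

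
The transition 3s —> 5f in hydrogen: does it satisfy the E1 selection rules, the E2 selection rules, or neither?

neither

Δl = 3 − 0 = +3; l_i + l_f = 3.
E1 (Δl = ±1): not satisfied.
E2 (Δl = 0,±2, l_i+l_f ≥ 2): not satisfied.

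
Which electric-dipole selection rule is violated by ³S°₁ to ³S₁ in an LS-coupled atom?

the L=0 ↔ L=0 exclusion

Initial level: S=1, L=0, J=1, parity odd. Final level: S=1, L=0, J=1, parity even.
ΔJ = 0, ±1 (not J=0↔0): J: 1 → 1, ΔJ = +0 — passes.
ΔL = 0, ±1 (not L=0↔0): L: 0 → 0, ΔL = +0 — fails.
ΔS = 0: S: 1 → 1 — passes.
Parity must change: odd → even — passes.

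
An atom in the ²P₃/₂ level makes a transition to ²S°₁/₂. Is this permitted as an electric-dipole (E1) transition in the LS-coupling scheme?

allowed

Initial level: S=1/2, L=1, J=3/2, parity even. Final level: S=1/2, L=0, J=1/2, parity odd.
Parity must change: even → odd — passes.
ΔS = 0: S: 1/2 → 1/2 — passes.
ΔL = 0, ±1 (not L=0↔0): L: 1 → 0, ΔL = -1 — passes.
ΔJ = 0, ±1 (not J=0↔0): J: 3/2 → 1/2, ΔJ = -1 — passes.
All four E1 rules are satisfied.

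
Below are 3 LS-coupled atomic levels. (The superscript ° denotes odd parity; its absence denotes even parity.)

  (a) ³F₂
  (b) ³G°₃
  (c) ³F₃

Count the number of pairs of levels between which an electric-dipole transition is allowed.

2

(a)–(b): allowed.
(a)–(c): forbidden (parity).
(b)–(c): allowed.
Allowed pairs: 2 of 3.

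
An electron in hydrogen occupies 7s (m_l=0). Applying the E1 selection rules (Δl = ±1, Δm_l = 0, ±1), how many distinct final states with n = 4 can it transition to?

E1 requires Δl = ±1, so l_f ∈ {-1, 1}; with 0 ≤ l_f ≤ n_f−1 = 3, the allowed l_f values are {1}.
For l_f = 1: m_f ∈ {m_i−1, m_i, m_i+1} ∩ [−1, 1] = {-1, 0, 1} → 3 states.
Total: 3.

3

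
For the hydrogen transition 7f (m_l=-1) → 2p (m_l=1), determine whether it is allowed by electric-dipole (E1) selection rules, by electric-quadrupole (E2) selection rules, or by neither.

Δl = 1 − 3 = -2; l_i + l_f = 4.
Δm_l = +2.
E1 (Δl = ±1, |Δm_l| ≤ 1): not satisfied.
E2 (Δl = 0,±2, l_i+l_f ≥ 2, |Δm_l| ≤ 2): satisfied.

E2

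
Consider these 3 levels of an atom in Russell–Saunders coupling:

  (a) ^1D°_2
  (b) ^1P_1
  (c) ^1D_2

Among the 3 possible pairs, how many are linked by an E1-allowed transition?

(a)–(b): allowed.
(a)–(c): allowed.
(b)–(c): forbidden (parity).
Allowed pairs: 2 of 3.

2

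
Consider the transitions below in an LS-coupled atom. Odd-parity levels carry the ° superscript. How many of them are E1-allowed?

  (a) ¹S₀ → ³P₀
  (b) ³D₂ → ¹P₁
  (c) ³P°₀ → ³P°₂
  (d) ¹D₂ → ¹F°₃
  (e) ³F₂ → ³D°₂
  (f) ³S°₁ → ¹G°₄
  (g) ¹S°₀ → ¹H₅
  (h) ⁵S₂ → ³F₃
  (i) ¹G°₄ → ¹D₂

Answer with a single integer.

2

(a) forbidden (parity, ΔS, ΔJ fail)
(b) forbidden (parity, ΔS fail)
(c) forbidden (parity, ΔJ fail)
(d) allowed
(e) allowed
(f) forbidden (parity, ΔS, ΔL, ΔJ fail)
(g) forbidden (ΔL, ΔJ fail)
(h) forbidden (parity, ΔS, ΔL fail)
(i) forbidden (ΔL, ΔJ fail)
Total allowed: 2 of 9.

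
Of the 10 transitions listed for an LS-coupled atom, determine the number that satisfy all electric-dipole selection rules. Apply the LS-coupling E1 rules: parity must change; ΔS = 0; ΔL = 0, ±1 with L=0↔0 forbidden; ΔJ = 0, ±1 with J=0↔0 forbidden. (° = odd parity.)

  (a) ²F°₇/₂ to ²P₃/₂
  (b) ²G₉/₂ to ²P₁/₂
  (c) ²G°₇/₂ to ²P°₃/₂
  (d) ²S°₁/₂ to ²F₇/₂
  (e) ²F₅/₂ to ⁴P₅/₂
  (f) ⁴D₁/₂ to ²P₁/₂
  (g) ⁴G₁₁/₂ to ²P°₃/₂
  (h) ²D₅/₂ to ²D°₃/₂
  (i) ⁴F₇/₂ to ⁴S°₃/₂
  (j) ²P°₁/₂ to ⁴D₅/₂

1

(a) forbidden (ΔL, ΔJ fail)
(b) forbidden (parity, ΔL, ΔJ fail)
(c) forbidden (parity, ΔL, ΔJ fail)
(d) forbidden (ΔL, ΔJ fail)
(e) forbidden (parity, ΔS, ΔL fail)
(f) forbidden (parity, ΔS fail)
(g) forbidden (ΔS, ΔL, ΔJ fail)
(h) allowed
(i) forbidden (ΔL, ΔJ fail)
(j) forbidden (ΔS, ΔJ fail)
Total allowed: 1 of 10.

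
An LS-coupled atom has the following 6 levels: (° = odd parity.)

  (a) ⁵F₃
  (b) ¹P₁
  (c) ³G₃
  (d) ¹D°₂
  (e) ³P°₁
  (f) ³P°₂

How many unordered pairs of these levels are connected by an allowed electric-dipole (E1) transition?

1

(a)–(b): forbidden (parity, ΔS, ΔL, ΔJ).
(a)–(c): forbidden (parity, ΔS).
(a)–(d): forbidden (ΔS).
(a)–(e): forbidden (ΔS, ΔL, ΔJ).
(a)–(f): forbidden (ΔS, ΔL).
(b)–(c): forbidden (parity, ΔS, ΔL, ΔJ).
(b)–(d): allowed.
(b)–(e): forbidden (ΔS).
(b)–(f): forbidden (ΔS).
(c)–(d): forbidden (ΔS, ΔL).
(c)–(e): forbidden (ΔL, ΔJ).
(c)–(f): forbidden (ΔL).
(d)–(e): forbidden (parity, ΔS).
(d)–(f): forbidden (parity, ΔS).
(e)–(f): forbidden (parity).
Allowed pairs: 1 of 15.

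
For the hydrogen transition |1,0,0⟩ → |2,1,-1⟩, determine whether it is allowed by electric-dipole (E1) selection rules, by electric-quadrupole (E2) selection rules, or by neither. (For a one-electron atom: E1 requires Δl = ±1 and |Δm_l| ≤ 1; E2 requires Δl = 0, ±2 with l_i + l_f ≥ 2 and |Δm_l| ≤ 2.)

E1

Δl = 1 − 0 = +1; l_i + l_f = 1.
Δm_l = -1.
E1 (Δl = ±1, |Δm_l| ≤ 1): satisfied.
E2 (Δl = 0,±2, l_i+l_f ≥ 2, |Δm_l| ≤ 2): not satisfied.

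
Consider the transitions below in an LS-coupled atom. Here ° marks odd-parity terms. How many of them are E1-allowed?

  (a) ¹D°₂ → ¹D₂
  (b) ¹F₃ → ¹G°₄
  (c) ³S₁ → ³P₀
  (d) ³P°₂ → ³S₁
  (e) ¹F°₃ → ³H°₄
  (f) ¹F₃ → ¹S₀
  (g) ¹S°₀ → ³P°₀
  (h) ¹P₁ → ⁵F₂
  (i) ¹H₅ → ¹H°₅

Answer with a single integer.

4

(a) allowed
(b) allowed
(c) forbidden (parity fails)
(d) allowed
(e) forbidden (parity, ΔS, ΔL fail)
(f) forbidden (parity, ΔL, ΔJ fail)
(g) forbidden (parity, ΔS, ΔJ fail)
(h) forbidden (parity, ΔS, ΔL fail)
(i) allowed
Total allowed: 4 of 9.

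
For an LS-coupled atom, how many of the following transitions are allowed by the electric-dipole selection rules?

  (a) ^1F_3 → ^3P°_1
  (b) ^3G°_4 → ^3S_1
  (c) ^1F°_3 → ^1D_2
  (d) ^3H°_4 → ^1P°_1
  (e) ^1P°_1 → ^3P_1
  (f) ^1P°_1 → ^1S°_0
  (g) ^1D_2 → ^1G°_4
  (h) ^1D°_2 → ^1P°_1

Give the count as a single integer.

1

(a) forbidden (ΔS, ΔL, ΔJ fail)
(b) forbidden (ΔL, ΔJ fail)
(c) allowed
(d) forbidden (parity, ΔS, ΔL, ΔJ fail)
(e) forbidden (ΔS fails)
(f) forbidden (parity fails)
(g) forbidden (ΔL, ΔJ fail)
(h) forbidden (parity fails)
Total allowed: 1 of 8.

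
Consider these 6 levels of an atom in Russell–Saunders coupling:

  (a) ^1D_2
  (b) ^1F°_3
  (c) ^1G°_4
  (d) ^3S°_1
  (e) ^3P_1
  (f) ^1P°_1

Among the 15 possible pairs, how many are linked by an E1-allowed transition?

3

(a)–(b): allowed.
(a)–(c): forbidden (ΔL, ΔJ).
(a)–(d): forbidden (ΔS, ΔL).
(a)–(e): forbidden (parity, ΔS).
(a)–(f): allowed.
(b)–(c): forbidden (parity).
(b)–(d): forbidden (parity, ΔS, ΔL, ΔJ).
(b)–(e): forbidden (ΔS, ΔL, ΔJ).
(b)–(f): forbidden (parity, ΔL, ΔJ).
(c)–(d): forbidden (parity, ΔS, ΔL, ΔJ).
(c)–(e): forbidden (ΔS, ΔL, ΔJ).
(c)–(f): forbidden (parity, ΔL, ΔJ).
(d)–(e): allowed.
(d)–(f): forbidden (parity, ΔS).
(e)–(f): forbidden (ΔS).
Allowed pairs: 3 of 15.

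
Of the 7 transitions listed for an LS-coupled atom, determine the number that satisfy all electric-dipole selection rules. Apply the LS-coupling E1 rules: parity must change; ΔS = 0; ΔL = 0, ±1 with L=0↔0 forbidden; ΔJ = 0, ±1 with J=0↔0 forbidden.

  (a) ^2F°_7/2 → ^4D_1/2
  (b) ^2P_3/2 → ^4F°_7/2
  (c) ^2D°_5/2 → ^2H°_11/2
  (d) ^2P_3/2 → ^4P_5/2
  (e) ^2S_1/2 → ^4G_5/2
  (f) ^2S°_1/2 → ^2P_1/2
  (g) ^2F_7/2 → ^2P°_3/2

(a) forbidden (ΔS, ΔJ fail)
(b) forbidden (ΔS, ΔL, ΔJ fail)
(c) forbidden (parity, ΔL, ΔJ fail)
(d) forbidden (parity, ΔS fail)
(e) forbidden (parity, ΔS, ΔL, ΔJ fail)
(f) allowed
(g) forbidden (ΔL, ΔJ fail)
Total allowed: 1 of 7.

1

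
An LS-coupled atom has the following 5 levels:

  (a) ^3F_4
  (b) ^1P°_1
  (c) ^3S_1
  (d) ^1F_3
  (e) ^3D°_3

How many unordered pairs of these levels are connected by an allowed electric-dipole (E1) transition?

1

(a)–(b): forbidden (ΔS, ΔL, ΔJ).
(a)–(c): forbidden (parity, ΔL, ΔJ).
(a)–(d): forbidden (parity, ΔS).
(a)–(e): allowed.
(b)–(c): forbidden (ΔS).
(b)–(d): forbidden (ΔL, ΔJ).
(b)–(e): forbidden (parity, ΔS, ΔJ).
(c)–(d): forbidden (parity, ΔS, ΔL, ΔJ).
(c)–(e): forbidden (ΔL, ΔJ).
(d)–(e): forbidden (ΔS).
Allowed pairs: 1 of 10.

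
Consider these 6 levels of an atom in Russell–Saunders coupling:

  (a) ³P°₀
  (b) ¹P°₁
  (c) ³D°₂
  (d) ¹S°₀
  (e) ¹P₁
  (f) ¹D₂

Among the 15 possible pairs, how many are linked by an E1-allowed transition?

3

(a)–(b): forbidden (parity, ΔS).
(a)–(c): forbidden (parity, ΔJ).
(a)–(d): forbidden (parity, ΔS, ΔJ).
(a)–(e): forbidden (ΔS).
(a)–(f): forbidden (ΔS, ΔJ).
(b)–(c): forbidden (parity, ΔS).
(b)–(d): forbidden (parity).
(b)–(e): allowed.
(b)–(f): allowed.
(c)–(d): forbidden (parity, ΔS, ΔL, ΔJ).
(c)–(e): forbidden (ΔS).
(c)–(f): forbidden (ΔS).
(d)–(e): allowed.
(d)–(f): forbidden (ΔL, ΔJ).
(e)–(f): forbidden (parity).
Allowed pairs: 3 of 15.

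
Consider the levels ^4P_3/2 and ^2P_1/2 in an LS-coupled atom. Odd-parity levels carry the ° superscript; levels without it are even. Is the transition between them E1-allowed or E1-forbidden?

forbidden

Initial level: S=3/2, L=1, J=3/2, parity even. Final level: S=1/2, L=1, J=1/2, parity even.
Parity must change: even → even — fails.
ΔS = 0: S: 3/2 → 1/2 — fails.
ΔL = 0, ±1 (not L=0↔0): L: 1 → 1, ΔL = +0 — ok.
ΔJ = 0, ±1 (not J=0↔0): J: 3/2 → 1/2, ΔJ = -1 — ok.
Rule(s) violated: parity, ΔS.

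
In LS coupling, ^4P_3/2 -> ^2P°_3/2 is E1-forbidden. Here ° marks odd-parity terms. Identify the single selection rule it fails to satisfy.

the ΔS = 0 rule

Parity must change: even → odd — passes.
ΔS = 0: S: 3/2 → 1/2 — fails.
ΔL = 0, ±1 (not L=0↔0): L: 1 → 1, ΔL = +0 — passes.
ΔJ = 0, ±1 (not J=0↔0): J: 3/2 → 3/2, ΔJ = +0 — passes.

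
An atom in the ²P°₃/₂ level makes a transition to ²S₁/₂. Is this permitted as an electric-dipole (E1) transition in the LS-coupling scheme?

Parity must change: odd → even — ok.
ΔS = 0: S: 1/2 → 1/2 — ok.
ΔL = 0, ±1 (not L=0↔0): L: 1 → 0, ΔL = -1 — ok.
ΔJ = 0, ±1 (not J=0↔0): J: 3/2 → 1/2, ΔJ = -1 — ok.
All four E1 rules are satisfied.

allowed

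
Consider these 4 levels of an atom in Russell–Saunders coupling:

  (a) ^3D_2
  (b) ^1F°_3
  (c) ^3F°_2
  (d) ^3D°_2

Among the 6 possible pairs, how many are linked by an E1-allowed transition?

2

(a)–(b): forbidden (ΔS).
(a)–(c): allowed.
(a)–(d): allowed.
(b)–(c): forbidden (parity, ΔS).
(b)–(d): forbidden (parity, ΔS).
(c)–(d): forbidden (parity).
Allowed pairs: 2 of 6.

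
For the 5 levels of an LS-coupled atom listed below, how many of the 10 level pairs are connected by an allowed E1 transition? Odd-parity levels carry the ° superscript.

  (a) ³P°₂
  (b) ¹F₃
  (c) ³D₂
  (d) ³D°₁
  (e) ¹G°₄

3

(a)–(b): forbidden (ΔS, ΔL).
(a)–(c): allowed.
(a)–(d): forbidden (parity).
(a)–(e): forbidden (parity, ΔS, ΔL, ΔJ).
(b)–(c): forbidden (parity, ΔS).
(b)–(d): forbidden (ΔS, ΔJ).
(b)–(e): allowed.
(c)–(d): allowed.
(c)–(e): forbidden (ΔS, ΔL, ΔJ).
(d)–(e): forbidden (parity, ΔS, ΔL, ΔJ).
Allowed pairs: 3 of 10.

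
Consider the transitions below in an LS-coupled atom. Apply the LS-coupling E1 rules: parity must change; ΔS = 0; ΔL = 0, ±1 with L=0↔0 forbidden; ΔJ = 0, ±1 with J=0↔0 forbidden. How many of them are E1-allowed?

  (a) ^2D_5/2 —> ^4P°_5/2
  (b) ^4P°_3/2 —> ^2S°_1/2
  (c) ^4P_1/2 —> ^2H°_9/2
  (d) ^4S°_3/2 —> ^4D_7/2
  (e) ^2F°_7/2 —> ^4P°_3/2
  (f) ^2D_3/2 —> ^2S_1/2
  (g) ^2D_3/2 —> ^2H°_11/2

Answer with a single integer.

0

(a) forbidden (ΔS fails)
(b) forbidden (parity, ΔS fail)
(c) forbidden (ΔS, ΔL, ΔJ fail)
(d) forbidden (ΔL, ΔJ fail)
(e) forbidden (parity, ΔS, ΔL, ΔJ fail)
(f) forbidden (parity, ΔL fail)
(g) forbidden (ΔL, ΔJ fail)
Total allowed: 0 of 7.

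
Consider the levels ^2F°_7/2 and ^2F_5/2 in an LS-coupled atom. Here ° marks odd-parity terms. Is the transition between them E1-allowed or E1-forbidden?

Initial level: S=1/2, L=3, J=7/2, parity odd. Final level: S=1/2, L=3, J=5/2, parity even.
ΔL = 0, ±1 (not L=0↔0): L: 3 → 3, ΔL = +0 — satisfied.
ΔS = 0: S: 1/2 → 1/2 — satisfied.
Parity must change: odd → even — satisfied.
ΔJ = 0, ±1 (not J=0↔0): J: 7/2 → 5/2, ΔJ = -1 — satisfied.
All four E1 rules are satisfied.

allowed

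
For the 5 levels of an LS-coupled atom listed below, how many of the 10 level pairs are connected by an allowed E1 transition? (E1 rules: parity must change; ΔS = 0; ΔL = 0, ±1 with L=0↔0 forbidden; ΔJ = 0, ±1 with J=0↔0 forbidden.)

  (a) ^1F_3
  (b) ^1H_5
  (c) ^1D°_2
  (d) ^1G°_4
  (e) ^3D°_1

(a)–(b): forbidden (parity, ΔL, ΔJ).
(a)–(c): allowed.
(a)–(d): allowed.
(a)–(e): forbidden (ΔS, ΔJ).
(b)–(c): forbidden (ΔL, ΔJ).
(b)–(d): allowed.
(b)–(e): forbidden (ΔS, ΔL, ΔJ).
(c)–(d): forbidden (parity, ΔL, ΔJ).
(c)–(e): forbidden (parity, ΔS).
(d)–(e): forbidden (parity, ΔS, ΔL, ΔJ).
Allowed pairs: 3 of 10.

3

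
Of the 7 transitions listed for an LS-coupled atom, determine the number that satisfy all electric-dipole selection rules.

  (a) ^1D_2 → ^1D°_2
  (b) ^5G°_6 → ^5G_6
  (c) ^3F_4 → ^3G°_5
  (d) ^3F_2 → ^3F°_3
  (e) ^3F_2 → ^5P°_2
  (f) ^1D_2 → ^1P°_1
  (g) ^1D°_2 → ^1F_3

6

(a) allowed
(b) allowed
(c) allowed
(d) allowed
(e) forbidden (ΔS, ΔL fail)
(f) allowed
(g) allowed
Total allowed: 6 of 7.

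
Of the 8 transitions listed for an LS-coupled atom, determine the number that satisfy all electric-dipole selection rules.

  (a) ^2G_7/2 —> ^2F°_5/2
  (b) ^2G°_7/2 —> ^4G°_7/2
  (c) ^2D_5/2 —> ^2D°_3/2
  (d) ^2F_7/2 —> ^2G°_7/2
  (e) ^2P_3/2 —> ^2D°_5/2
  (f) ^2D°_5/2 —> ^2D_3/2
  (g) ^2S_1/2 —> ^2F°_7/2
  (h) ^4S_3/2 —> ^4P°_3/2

6

(a) allowed
(b) forbidden (parity, ΔS fail)
(c) allowed
(d) allowed
(e) allowed
(f) allowed
(g) forbidden (ΔL, ΔJ fail)
(h) allowed
Total allowed: 6 of 8.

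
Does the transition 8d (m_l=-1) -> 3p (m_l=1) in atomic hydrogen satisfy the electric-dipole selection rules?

forbidden

Initial l = 2, final l = 1, so Δl = -1. E1 requires Δl = ±1: passes.
m_l: -1 → 1 (Δm_l = +2). |Δm_l| ≤ 1 fails.
The transition is electric-dipole forbidden.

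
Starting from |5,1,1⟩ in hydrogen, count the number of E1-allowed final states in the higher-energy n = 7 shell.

E1 requires Δl = ±1, so l_f ∈ {0, 2}; with 0 ≤ l_f ≤ n_f−1 = 6, the allowed l_f values are {0, 2}.
For l_f = 0: m_f ∈ {m_i−1, m_i, m_i+1} ∩ [−0, 0] = {0} → 1 state.
For l_f = 2: m_f ∈ {m_i−1, m_i, m_i+1} ∩ [−2, 2] = {0, 1, 2} → 3 states.
Total: 4.

4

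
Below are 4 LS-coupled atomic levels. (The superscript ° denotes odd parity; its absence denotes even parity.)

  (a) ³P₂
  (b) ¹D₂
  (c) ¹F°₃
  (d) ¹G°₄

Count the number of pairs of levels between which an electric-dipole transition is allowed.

(a)–(b): forbidden (parity, ΔS).
(a)–(c): forbidden (ΔS, ΔL).
(a)–(d): forbidden (ΔS, ΔL, ΔJ).
(b)–(c): allowed.
(b)–(d): forbidden (ΔL, ΔJ).
(c)–(d): forbidden (parity).
Allowed pairs: 1 of 6.

1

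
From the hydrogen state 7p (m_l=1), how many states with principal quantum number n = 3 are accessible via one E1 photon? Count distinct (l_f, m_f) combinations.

E1 requires Δl = ±1, so l_f ∈ {0, 2}; with 0 ≤ l_f ≤ n_f−1 = 2, the allowed l_f values are {0, 2}.
For l_f = 0: m_f ∈ {m_i−1, m_i, m_i+1} ∩ [−0, 0] = {0} → 1 state.
For l_f = 2: m_f ∈ {m_i−1, m_i, m_i+1} ∩ [−2, 2] = {0, 1, 2} → 3 states.
Total: 4.

4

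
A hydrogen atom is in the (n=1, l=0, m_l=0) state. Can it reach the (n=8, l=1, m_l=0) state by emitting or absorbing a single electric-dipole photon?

l: 0 → 1 (Δl = +1). Δl = ±1 ok.
m_l: 0 → 0 (Δm_l = +0). |Δm_l| ≤ 1 ok.
All E1 selection rules are satisfied.

allowed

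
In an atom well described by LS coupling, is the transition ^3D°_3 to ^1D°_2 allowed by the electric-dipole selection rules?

Reading off the term symbols: S 1→0, L 2→2, J 3→2, parity odd→odd.
Parity must change: odd → odd — violated.
ΔS = 0: S: 1 → 0 — violated.
ΔL = 0, ±1 (not L=0↔0): L: 2 → 2, ΔL = +0 — satisfied.
ΔJ = 0, ±1 (not J=0↔0): J: 3 → 2, ΔJ = -1 — satisfied.
Rule(s) violated: parity, ΔS.

forbidden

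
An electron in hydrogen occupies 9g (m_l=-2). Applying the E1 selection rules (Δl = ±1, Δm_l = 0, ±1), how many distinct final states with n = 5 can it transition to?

E1 requires Δl = ±1, so l_f ∈ {3, 5}; with 0 ≤ l_f ≤ n_f−1 = 4, the allowed l_f values are {3}.
For l_f = 3: m_f ∈ {m_i−1, m_i, m_i+1} ∩ [−3, 3] = {-3, -2, -1} → 3 states.
Total: 3.

3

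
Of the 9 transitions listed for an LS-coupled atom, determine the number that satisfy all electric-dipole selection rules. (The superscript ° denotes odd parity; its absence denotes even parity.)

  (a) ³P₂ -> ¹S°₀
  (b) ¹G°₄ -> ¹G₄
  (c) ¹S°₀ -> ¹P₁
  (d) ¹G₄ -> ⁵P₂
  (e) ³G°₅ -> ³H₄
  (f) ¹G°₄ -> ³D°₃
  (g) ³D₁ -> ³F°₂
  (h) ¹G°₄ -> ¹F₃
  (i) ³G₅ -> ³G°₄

6

(a) forbidden (ΔS, ΔJ fail)
(b) allowed
(c) allowed
(d) forbidden (parity, ΔS, ΔL, ΔJ fail)
(e) allowed
(f) forbidden (parity, ΔS, ΔL fail)
(g) allowed
(h) allowed
(i) allowed
Total allowed: 6 of 9.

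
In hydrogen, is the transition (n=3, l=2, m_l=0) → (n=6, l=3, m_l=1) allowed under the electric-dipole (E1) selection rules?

Initial l = 2, final l = 3, so Δl = +1. E1 requires Δl = ±1: ok.
m_l: 0 → 1 (Δm_l = +1). |Δm_l| ≤ 1 ok.
All E1 selection rules are satisfied.

allowed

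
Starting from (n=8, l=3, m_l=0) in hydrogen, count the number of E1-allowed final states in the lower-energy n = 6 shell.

6

E1 requires Δl = ±1, so l_f ∈ {2, 4}; with 0 ≤ l_f ≤ n_f−1 = 5, the allowed l_f values are {2, 4}.
For l_f = 2: m_f ∈ {m_i−1, m_i, m_i+1} ∩ [−2, 2] = {-1, 0, 1} → 3 states.
For l_f = 4: m_f ∈ {m_i−1, m_i, m_i+1} ∩ [−4, 4] = {-1, 0, 1} → 3 states.
Total: 6.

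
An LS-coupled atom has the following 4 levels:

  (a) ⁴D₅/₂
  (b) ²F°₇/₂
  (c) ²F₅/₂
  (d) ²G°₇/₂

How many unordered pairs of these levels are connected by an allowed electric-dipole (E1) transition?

2

(a)–(b): forbidden (ΔS).
(a)–(c): forbidden (parity, ΔS).
(a)–(d): forbidden (ΔS, ΔL).
(b)–(c): allowed.
(b)–(d): forbidden (parity).
(c)–(d): allowed.
Allowed pairs: 2 of 6.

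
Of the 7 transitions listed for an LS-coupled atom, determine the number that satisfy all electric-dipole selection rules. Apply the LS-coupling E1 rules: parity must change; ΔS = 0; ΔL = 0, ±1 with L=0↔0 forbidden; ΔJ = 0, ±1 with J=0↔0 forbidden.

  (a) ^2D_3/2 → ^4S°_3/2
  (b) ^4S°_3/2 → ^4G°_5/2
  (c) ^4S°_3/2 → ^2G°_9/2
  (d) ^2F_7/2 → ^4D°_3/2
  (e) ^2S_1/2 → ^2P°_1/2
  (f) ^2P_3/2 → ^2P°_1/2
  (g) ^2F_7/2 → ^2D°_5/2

(a) forbidden (ΔS, ΔL fail)
(b) forbidden (parity, ΔL fail)
(c) forbidden (parity, ΔS, ΔL, ΔJ fail)
(d) forbidden (ΔS, ΔJ fail)
(e) allowed
(f) allowed
(g) allowed
Total allowed: 3 of 7.

3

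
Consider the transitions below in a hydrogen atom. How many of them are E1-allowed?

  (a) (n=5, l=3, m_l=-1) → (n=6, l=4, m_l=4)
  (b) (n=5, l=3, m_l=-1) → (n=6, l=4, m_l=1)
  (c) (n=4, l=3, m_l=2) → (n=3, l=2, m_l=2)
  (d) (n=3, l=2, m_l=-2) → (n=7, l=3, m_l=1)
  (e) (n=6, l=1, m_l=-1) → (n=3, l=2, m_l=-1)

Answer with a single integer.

2

(a) forbidden — Δm_l = +5 (E1 requires Δm_l = 0, ±1)
(b) forbidden — Δm_l = +2 (E1 requires Δm_l = 0, ±1)
(c) allowed
(d) forbidden — Δm_l = +3 (E1 requires Δm_l = 0, ±1)
(e) allowed
Total allowed: 2 of 5.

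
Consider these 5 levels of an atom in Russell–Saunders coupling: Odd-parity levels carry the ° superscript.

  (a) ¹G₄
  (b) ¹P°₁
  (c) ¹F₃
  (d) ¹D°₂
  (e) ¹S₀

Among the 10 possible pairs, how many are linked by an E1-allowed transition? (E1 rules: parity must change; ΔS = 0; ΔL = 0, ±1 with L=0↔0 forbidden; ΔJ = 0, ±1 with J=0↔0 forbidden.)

(a)–(b): forbidden (ΔL, ΔJ).
(a)–(c): forbidden (parity).
(a)–(d): forbidden (ΔL, ΔJ).
(a)–(e): forbidden (parity, ΔL, ΔJ).
(b)–(c): forbidden (ΔL, ΔJ).
(b)–(d): forbidden (parity).
(b)–(e): allowed.
(c)–(d): allowed.
(c)–(e): forbidden (parity, ΔL, ΔJ).
(d)–(e): forbidden (ΔL, ΔJ).
Allowed pairs: 2 of 10.

2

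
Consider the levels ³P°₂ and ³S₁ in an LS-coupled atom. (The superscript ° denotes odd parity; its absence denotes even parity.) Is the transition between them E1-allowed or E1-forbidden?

Reading off the term symbols: S 1→1, L 1→0, J 2→1, parity odd→even.
Parity must change: odd → even — ok.
ΔS = 0: S: 1 → 1 — ok.
ΔL = 0, ±1 (not L=0↔0): L: 1 → 0, ΔL = -1 — ok.
ΔJ = 0, ±1 (not J=0↔0): J: 2 → 1, ΔJ = -1 — ok.
All four E1 rules are satisfied.

allowed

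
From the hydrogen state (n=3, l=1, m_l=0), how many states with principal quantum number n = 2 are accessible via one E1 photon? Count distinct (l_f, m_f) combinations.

E1 requires Δl = ±1, so l_f ∈ {0, 2}; with 0 ≤ l_f ≤ n_f−1 = 1, the allowed l_f values are {0}.
For l_f = 0: m_f ∈ {m_i−1, m_i, m_i+1} ∩ [−0, 0] = {0} → 1 state.
Total: 1.

1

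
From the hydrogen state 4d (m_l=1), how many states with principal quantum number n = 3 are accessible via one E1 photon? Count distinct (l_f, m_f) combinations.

2

E1 requires Δl = ±1, so l_f ∈ {1, 3}; with 0 ≤ l_f ≤ n_f−1 = 2, the allowed l_f values are {1}.
For l_f = 1: m_f ∈ {m_i−1, m_i, m_i+1} ∩ [−1, 1] = {0, 1} → 2 states.
Total: 2.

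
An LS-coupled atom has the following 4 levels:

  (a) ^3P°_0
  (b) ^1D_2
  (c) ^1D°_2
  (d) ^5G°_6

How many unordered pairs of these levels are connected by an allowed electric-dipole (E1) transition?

1

(a)–(b): forbidden (ΔS, ΔJ).
(a)–(c): forbidden (parity, ΔS, ΔJ).
(a)–(d): forbidden (parity, ΔS, ΔL, ΔJ).
(b)–(c): allowed.
(b)–(d): forbidden (ΔS, ΔL, ΔJ).
(c)–(d): forbidden (parity, ΔS, ΔL, ΔJ).
Allowed pairs: 1 of 6.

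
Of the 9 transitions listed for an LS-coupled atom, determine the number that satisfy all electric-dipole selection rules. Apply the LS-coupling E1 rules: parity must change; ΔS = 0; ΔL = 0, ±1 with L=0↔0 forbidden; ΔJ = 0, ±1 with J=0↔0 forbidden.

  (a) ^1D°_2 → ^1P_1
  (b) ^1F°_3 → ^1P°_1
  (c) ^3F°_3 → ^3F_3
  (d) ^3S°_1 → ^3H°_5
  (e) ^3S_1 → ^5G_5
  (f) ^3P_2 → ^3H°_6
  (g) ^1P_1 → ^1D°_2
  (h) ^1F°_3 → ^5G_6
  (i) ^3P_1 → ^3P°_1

(a) allowed
(b) forbidden (parity, ΔL, ΔJ fail)
(c) allowed
(d) forbidden (parity, ΔL, ΔJ fail)
(e) forbidden (parity, ΔS, ΔL, ΔJ fail)
(f) forbidden (ΔL, ΔJ fail)
(g) allowed
(h) forbidden (ΔS, ΔJ fail)
(i) allowed
Total allowed: 4 of 9.

4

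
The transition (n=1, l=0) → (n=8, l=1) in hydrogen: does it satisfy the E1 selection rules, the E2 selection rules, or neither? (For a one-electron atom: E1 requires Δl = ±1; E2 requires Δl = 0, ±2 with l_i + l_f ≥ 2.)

E1

Δl = 1 − 0 = +1; l_i + l_f = 1.
E1 (Δl = ±1): satisfied.
E2 (Δl = 0,±2, l_i+l_f ≥ 2): not satisfied.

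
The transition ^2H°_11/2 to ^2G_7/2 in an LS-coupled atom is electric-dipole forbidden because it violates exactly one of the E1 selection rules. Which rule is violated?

Reading off the term symbols: S 1/2→1/2, L 5→4, J 11/2→7/2, parity odd→even.
Parity must change: odd → even — satisfied.
ΔS = 0: S: 1/2 → 1/2 — satisfied.
ΔL = 0, ±1 (not L=0↔0): L: 5 → 4, ΔL = -1 — satisfied.
ΔJ = 0, ±1 (not J=0↔0): J: 11/2 → 7/2, ΔJ = -2 — violated.

the ΔJ = 0, ±1 rule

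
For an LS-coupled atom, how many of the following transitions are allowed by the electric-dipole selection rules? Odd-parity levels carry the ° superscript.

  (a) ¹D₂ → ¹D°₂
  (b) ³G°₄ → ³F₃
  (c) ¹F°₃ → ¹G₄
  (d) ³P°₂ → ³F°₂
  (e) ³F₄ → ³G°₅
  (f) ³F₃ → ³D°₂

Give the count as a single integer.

(a) allowed
(b) allowed
(c) allowed
(d) forbidden (parity, ΔL fail)
(e) allowed
(f) allowed
Total allowed: 5 of 6.

5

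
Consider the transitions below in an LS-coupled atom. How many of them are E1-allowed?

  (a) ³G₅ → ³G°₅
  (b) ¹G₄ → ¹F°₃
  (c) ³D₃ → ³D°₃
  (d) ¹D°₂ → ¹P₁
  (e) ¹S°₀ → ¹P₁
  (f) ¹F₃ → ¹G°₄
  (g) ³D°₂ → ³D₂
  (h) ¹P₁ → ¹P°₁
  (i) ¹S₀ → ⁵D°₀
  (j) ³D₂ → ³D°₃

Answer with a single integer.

(a) allowed
(b) allowed
(c) allowed
(d) allowed
(e) allowed
(f) allowed
(g) allowed
(h) allowed
(i) forbidden (ΔS, ΔL, ΔJ fail)
(j) allowed
Total allowed: 9 of 10.

9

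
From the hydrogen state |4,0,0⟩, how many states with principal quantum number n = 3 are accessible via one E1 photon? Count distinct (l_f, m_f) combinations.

E1 requires Δl = ±1, so l_f ∈ {-1, 1}; with 0 ≤ l_f ≤ n_f−1 = 2, the allowed l_f values are {1}.
For l_f = 1: m_f ∈ {m_i−1, m_i, m_i+1} ∩ [−1, 1] = {-1, 0, 1} → 3 states.
Total: 3.

3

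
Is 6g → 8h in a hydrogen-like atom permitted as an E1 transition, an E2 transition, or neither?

E1

Δl = 5 − 4 = +1; l_i + l_f = 9.
E1 (Δl = ±1): satisfied.
E2 (Δl = 0,±2, l_i+l_f ≥ 2): not satisfied.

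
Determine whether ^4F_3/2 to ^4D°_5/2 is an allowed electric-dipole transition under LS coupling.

allowed

Parity must change: even → odd — satisfied.
ΔS = 0: S: 3/2 → 3/2 — satisfied.
ΔL = 0, ±1 (not L=0↔0): L: 3 → 2, ΔL = -1 — satisfied.
ΔJ = 0, ±1 (not J=0↔0): J: 3/2 → 5/2, ΔJ = +1 — satisfied.
All four E1 rules are satisfied.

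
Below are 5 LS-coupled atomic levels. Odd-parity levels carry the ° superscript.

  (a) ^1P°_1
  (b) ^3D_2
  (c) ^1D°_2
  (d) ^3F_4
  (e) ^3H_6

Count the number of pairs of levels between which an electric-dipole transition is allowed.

0

(a)–(b): forbidden (ΔS).
(a)–(c): forbidden (parity).
(a)–(d): forbidden (ΔS, ΔL, ΔJ).
(a)–(e): forbidden (ΔS, ΔL, ΔJ).
(b)–(c): forbidden (ΔS).
(b)–(d): forbidden (parity, ΔJ).
(b)–(e): forbidden (parity, ΔL, ΔJ).
(c)–(d): forbidden (ΔS, ΔJ).
(c)–(e): forbidden (ΔS, ΔL, ΔJ).
(d)–(e): forbidden (parity, ΔL, ΔJ).
Allowed pairs: 0 of 10.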